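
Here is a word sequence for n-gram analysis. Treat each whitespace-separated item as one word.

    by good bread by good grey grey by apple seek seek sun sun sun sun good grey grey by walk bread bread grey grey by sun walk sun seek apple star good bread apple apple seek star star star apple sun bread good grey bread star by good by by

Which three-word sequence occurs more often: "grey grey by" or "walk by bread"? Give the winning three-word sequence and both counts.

"grey grey by": 3 occurrences
"walk by bread": 0 occurrences

"grey grey by" (3 vs 0)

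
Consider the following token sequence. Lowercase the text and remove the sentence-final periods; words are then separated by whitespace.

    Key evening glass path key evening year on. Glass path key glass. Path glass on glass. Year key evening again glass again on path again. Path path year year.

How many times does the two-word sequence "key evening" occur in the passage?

3

Scanning the 28 overlapping bigram windows for "key evening":
  position 1–2: key evening
  position 5–6: key evening
  position 18–19: key evening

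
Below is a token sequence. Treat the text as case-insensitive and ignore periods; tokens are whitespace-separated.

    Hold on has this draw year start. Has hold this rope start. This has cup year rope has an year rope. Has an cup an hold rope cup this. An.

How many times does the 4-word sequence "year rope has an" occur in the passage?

Scanning the 27 overlapping 4-gram windows for "year rope has an":
  position 16–19: year rope has an
  position 20–23: year rope has an

2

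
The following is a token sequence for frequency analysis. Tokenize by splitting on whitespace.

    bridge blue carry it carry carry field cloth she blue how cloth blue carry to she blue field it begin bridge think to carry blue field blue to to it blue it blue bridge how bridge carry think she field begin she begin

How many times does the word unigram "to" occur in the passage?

4

Scanning the 43 tokens for "to":
  position 15: to
  position 23: to
  position 28: to
  position 29: to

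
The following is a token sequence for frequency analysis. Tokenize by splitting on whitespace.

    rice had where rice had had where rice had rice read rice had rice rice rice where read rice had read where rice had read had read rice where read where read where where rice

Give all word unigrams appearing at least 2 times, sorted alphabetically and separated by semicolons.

Unigram counts meeting the condition (at least 2 times):
  had: 8
  read: 7
  rice: 12
  where: 8

had; read; rice; where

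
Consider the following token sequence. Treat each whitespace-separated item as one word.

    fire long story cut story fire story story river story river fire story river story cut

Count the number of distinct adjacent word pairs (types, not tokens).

10

16 tokens → 15 bigram windows in total.
Repeated bigrams (each contributes count−1 duplicates):
  story river: 3
  fire story: 2
  river story: 2
  story cut: 2
5 duplicate windows → 15 − 5 = 10 distinct.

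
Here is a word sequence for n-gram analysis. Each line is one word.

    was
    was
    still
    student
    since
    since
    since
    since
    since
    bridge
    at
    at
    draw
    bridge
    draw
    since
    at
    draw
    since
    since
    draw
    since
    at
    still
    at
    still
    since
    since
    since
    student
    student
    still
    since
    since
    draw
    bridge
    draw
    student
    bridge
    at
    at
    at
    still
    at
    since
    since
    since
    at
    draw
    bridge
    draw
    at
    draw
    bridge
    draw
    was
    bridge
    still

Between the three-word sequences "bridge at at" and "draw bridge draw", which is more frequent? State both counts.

"draw bridge draw" (4 vs 2)

"bridge at at": 2 occurrences
"draw bridge draw": 4 occurrences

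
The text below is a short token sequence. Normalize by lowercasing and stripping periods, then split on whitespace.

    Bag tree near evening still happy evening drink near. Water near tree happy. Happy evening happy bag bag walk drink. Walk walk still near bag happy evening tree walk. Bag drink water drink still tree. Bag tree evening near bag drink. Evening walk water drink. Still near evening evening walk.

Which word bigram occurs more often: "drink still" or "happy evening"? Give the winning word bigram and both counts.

"happy evening" (3 vs 2)

"drink still": 2 occurrences
"happy evening": 3 occurrences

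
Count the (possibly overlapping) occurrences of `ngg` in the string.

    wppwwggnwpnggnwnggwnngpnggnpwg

Sliding a length-3 window over the 30 characters (28 positions):
  position 11–13: ngg
  position 16–18: ngg
  position 24–26: ngg

3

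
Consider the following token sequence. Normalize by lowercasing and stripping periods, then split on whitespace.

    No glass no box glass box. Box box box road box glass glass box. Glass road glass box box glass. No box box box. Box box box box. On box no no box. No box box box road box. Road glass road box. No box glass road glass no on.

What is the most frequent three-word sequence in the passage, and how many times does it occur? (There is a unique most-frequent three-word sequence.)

Trigram frequencies (highest first):
  box box box: 8
  glass no box: 2
  no box glass: 2
  glass box box: 2
  box box road: 2
  box road box: 2
  … (26 more, each ≤ 2)

"box box box", 8 times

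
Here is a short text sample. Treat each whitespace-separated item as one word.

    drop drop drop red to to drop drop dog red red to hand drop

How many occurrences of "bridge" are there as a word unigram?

0

Scanning the 14 tokens for "bridge":
  (none found)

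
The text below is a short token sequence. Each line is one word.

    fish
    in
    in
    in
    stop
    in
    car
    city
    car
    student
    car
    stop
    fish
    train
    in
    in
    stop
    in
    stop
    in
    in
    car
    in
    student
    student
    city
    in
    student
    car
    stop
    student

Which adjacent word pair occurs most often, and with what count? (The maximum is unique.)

"in in", 4 times

Bigram frequencies (highest first):
  in in: 4
  in stop: 3
  stop in: 3
  in car: 2
  student car: 2
  car stop: 2
  … (13 more, each ≤ 2)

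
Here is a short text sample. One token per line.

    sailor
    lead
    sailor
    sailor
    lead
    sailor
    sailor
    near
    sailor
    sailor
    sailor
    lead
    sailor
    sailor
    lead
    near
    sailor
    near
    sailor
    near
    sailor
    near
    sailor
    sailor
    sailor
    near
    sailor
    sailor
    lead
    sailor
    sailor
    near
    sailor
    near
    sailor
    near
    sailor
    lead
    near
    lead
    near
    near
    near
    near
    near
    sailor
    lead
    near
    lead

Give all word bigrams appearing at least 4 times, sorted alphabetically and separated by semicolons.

Bigram counts meeting the condition (at least 4 times):
  lead near: 4
  lead sailor: 4
  near near: 4
  near sailor: 10
  sailor lead: 7
  sailor near: 8
  sailor sailor: 9

lead near; lead sailor; near near; near sailor; sailor lead; sailor near; sailor sailor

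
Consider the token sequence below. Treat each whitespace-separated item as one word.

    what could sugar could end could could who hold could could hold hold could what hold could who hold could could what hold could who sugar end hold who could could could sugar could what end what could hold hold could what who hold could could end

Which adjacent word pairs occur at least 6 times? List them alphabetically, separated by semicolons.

Bigram counts meeting the condition (at least 6 times):
  could could: 6
  hold could: 7

could could; hold could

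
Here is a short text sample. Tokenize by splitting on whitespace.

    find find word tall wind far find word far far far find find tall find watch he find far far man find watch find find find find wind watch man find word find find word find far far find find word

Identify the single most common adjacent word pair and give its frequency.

"find find", 7 times

Bigram frequencies (highest first):
  find find: 7
  find word: 5
  far far: 4
  far find: 3
  find watch: 2
  find far: 2
  … (15 more, each ≤ 2)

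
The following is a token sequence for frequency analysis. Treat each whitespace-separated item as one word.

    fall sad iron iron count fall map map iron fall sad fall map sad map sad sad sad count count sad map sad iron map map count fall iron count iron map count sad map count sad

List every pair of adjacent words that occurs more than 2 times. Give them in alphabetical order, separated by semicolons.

count sad; map count; map sad; sad map

Bigram counts meeting the condition (more than 2 times):
  count sad: 3
  map count: 3
  map sad: 3
  sad map: 3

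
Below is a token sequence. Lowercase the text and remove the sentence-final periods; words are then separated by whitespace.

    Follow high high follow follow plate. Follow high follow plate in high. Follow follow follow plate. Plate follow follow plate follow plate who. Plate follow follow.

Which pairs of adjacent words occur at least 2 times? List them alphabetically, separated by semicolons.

follow follow; follow high; follow plate; high follow; plate follow

Bigram counts meeting the condition (at least 2 times):
  follow follow: 5
  follow high: 2
  follow plate: 5
  high follow: 3
  plate follow: 4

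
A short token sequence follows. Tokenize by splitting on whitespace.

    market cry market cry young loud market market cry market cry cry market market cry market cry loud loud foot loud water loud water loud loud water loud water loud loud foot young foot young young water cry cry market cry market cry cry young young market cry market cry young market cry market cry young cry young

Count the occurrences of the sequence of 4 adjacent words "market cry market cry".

Scanning the 55 overlapping 4-gram windows for "market cry market cry":
  position 1–4: market cry market cry
  position 8–11: market cry market cry
  position 14–17: market cry market cry
  position 40–43: market cry market cry
  position 47–50: market cry market cry
  position 52–55: market cry market cry

6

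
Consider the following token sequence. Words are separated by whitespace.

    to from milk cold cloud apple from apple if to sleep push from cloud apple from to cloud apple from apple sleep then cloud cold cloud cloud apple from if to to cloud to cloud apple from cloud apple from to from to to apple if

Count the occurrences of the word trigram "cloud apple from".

6

Scanning the 44 overlapping trigram windows for "cloud apple from":
  position 5–7: cloud apple from
  position 14–16: cloud apple from
  position 18–20: cloud apple from
  position 27–29: cloud apple from
  position 35–37: cloud apple from
  position 38–40: cloud apple from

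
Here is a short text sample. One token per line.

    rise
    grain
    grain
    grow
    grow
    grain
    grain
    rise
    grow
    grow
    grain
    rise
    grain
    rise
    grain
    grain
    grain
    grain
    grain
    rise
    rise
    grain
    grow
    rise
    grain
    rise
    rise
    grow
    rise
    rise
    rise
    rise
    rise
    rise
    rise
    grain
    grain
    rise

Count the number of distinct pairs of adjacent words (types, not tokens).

38 tokens → 37 bigram windows in total.
Repeated bigrams (each contributes count−1 duplicates):
  rise rise: 8
  grain grain: 7
  grain rise: 6
  rise grain: 6
  grain grow: 2
  grow grain: 2
  grow grow: 2
  grow rise: 2
  … (1 more repeated)
28 duplicate windows → 37 − 28 = 9 distinct.

9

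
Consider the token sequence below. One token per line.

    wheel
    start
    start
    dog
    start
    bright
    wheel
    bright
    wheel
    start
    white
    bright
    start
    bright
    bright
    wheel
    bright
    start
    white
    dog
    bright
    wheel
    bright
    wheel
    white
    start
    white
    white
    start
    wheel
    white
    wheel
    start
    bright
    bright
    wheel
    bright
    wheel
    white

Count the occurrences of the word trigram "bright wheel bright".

4

Scanning the 37 overlapping trigram windows for "bright wheel bright":
  position 6–8: bright wheel bright
  position 15–17: bright wheel bright
  position 21–23: bright wheel bright
  position 35–37: bright wheel bright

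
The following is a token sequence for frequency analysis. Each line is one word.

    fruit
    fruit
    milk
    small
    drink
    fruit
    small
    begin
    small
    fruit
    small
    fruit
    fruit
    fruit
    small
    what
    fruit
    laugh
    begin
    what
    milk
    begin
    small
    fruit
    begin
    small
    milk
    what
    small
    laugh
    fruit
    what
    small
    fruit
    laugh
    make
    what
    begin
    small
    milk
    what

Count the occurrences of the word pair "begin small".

Scanning the 40 overlapping bigram windows for "begin small":
  position 8–9: begin small
  position 22–23: begin small
  position 25–26: begin small
  position 38–39: begin small

4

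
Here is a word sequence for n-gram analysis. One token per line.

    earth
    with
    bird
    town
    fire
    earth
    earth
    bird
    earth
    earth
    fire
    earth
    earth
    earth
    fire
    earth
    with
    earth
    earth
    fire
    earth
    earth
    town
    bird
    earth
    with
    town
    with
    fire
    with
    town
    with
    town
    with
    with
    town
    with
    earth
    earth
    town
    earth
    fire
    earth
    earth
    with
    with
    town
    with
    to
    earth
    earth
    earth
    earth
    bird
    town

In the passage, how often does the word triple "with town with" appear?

5

Scanning the 53 overlapping trigram windows for "with town with":
  position 26–28: with town with
  position 30–32: with town with
  position 32–34: with town with
  position 35–37: with town with
  position 46–48: with town with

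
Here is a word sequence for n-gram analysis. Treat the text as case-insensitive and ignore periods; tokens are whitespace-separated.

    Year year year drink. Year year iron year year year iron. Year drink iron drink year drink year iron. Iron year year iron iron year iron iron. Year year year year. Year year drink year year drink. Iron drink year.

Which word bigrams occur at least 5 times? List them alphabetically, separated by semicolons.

drink year; iron year; year drink; year iron; year year

Bigram counts meeting the condition (at least 5 times):
  drink year: 5
  iron year: 5
  year drink: 5
  year iron: 5
  year year: 12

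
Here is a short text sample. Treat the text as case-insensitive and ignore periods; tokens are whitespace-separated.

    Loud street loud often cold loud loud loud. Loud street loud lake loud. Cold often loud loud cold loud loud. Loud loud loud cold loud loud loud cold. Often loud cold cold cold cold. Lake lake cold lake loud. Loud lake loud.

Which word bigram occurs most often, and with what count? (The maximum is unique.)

Bigram frequencies (highest first):
  loud loud: 11
  loud cold: 5
  cold loud: 3
  lake loud: 3
  cold cold: 3
  loud street: 2
  … (9 more, each ≤ 2)

"loud loud", 11 times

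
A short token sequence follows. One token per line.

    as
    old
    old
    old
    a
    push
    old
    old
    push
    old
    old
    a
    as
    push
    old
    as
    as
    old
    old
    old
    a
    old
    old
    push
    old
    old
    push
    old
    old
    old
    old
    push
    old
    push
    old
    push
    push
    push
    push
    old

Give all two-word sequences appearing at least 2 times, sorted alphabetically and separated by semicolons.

Bigram counts meeting the condition (at least 2 times):
  as old: 2
  old a: 3
  old old: 11
  old push: 6
  push old: 8
  push push: 3

as old; old a; old old; old push; push old; push push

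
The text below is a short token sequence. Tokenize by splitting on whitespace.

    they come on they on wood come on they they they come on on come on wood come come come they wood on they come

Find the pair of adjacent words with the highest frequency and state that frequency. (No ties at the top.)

Bigram frequencies (highest first):
  come on: 4
  they come: 3
  on they: 3
  on wood: 2
  wood come: 2
  they they: 2
  … (7 more, each ≤ 2)

"come on", 4 times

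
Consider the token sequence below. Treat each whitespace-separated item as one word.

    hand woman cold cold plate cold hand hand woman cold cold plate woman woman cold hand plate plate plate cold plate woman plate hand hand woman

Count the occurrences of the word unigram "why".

Scanning the 26 tokens for "why":
  (none found)

0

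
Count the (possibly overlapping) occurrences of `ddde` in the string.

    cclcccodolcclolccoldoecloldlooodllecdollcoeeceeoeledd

0

Sliding a length-4 window over the 53 characters (50 positions):
  (no match at any position)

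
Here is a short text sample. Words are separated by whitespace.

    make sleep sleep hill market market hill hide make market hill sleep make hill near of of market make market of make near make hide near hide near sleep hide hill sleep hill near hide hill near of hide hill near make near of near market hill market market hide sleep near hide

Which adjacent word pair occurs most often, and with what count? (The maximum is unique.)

Bigram frequencies (highest first):
  hill near: 4
  market hill: 3
  near of: 3
  near hide: 3
  hide hill: 3
  sleep hill: 2
  … (27 more, each ≤ 2)

"hill near", 4 times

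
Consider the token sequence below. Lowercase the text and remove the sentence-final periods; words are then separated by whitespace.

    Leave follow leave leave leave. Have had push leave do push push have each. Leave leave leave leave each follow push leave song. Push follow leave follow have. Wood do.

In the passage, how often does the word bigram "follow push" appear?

1

Scanning the 29 overlapping bigram windows for "follow push":
  position 20–21: follow push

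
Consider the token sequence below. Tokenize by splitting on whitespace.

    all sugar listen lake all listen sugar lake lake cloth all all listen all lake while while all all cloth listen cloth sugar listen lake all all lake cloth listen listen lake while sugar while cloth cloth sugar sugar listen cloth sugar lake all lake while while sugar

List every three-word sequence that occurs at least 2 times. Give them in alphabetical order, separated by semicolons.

all lake while; lake while while; listen cloth sugar; listen lake all; sugar listen lake

Trigram counts meeting the condition (at least 2 times):
  all lake while: 2
  lake while while: 2
  listen cloth sugar: 2
  listen lake all: 2
  sugar listen lake: 2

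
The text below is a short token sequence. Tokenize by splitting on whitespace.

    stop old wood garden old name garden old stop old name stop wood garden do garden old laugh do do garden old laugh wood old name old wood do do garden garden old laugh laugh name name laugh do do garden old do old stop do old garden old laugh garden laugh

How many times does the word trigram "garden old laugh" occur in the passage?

4

Scanning the 50 overlapping trigram windows for "garden old laugh":
  position 16–18: garden old laugh
  position 21–23: garden old laugh
  position 32–34: garden old laugh
  position 48–50: garden old laugh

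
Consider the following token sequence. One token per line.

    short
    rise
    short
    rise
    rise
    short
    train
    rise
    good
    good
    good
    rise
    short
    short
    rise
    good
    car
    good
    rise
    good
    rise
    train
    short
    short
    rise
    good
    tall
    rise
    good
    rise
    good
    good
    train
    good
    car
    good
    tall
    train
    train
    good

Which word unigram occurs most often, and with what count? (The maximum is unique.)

Unigram frequencies (highest first):
  good: 13
  rise: 11
  short: 7
  train: 5
  car: 2
  tall: 2

"good", 13 times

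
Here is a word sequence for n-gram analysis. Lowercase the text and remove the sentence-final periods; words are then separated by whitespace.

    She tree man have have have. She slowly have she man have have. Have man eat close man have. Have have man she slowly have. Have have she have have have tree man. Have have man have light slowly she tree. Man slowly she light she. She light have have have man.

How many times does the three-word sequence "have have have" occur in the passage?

6

Scanning the 50 overlapping trigram windows for "have have have":
  position 4–6: have have have
  position 12–14: have have have
  position 19–21: have have have
  position 25–27: have have have
  position 29–31: have have have
  position 49–51: have have have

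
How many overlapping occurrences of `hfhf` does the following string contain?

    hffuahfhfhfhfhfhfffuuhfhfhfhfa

8

Sliding a length-4 window over the 30 characters (27 positions):
  position 6–9: hfhf
  position 8–11: hfhf
  position 10–13: hfhf
  position 12–15: hfhf
  position 14–17: hfhf
  position 22–25: hfhf
  position 24–27: hfhf
  position 26–29: hfhf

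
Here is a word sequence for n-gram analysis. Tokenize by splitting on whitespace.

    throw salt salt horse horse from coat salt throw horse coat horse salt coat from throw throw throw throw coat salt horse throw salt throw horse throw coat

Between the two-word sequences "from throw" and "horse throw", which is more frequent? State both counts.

"horse throw" (2 vs 1)

"from throw": 1 occurrence
"horse throw": 2 occurrences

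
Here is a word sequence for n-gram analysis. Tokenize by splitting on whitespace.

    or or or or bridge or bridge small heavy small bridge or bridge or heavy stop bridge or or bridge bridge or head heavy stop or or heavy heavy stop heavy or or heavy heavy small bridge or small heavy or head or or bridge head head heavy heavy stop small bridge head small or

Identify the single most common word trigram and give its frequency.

"or or bridge", 3 times

Trigram frequencies (highest first):
  or or bridge: 3
  or or or: 2
  or bridge or: 2
  bridge or bridge: 2
  heavy small bridge: 2
  small bridge or: 2
  … (37 more, each ≤ 2)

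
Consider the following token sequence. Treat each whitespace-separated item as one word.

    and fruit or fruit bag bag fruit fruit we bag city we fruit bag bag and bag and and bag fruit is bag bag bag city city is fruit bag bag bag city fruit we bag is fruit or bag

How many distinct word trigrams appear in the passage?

33

40 tokens → 38 trigram windows in total.
Repeated trigrams (each contributes count−1 duplicates):
  fruit bag bag: 3
  bag bag bag: 2
  bag bag city: 2
  fruit we bag: 2
5 duplicate windows → 38 − 5 = 33 distinct.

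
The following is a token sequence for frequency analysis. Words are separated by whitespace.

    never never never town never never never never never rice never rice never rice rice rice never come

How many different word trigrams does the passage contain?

18 tokens → 16 trigram windows in total.
Repeated trigrams (each contributes count−1 duplicates):
  never never never: 4
  never rice never: 2
  rice never rice: 2
5 duplicate windows → 16 − 5 = 11 distinct.

11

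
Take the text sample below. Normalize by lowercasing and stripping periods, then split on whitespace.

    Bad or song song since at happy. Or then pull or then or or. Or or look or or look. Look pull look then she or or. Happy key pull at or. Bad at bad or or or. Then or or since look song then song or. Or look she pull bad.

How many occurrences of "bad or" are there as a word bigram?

Scanning the 51 overlapping bigram windows for "bad or":
  position 1–2: bad or
  position 35–36: bad or

2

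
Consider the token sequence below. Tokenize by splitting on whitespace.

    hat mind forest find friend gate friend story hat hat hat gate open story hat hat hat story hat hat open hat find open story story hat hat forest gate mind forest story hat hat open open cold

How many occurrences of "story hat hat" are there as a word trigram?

Scanning the 36 overlapping trigram windows for "story hat hat":
  position 8–10: story hat hat
  position 14–16: story hat hat
  position 18–20: story hat hat
  position 26–28: story hat hat
  position 33–35: story hat hat

5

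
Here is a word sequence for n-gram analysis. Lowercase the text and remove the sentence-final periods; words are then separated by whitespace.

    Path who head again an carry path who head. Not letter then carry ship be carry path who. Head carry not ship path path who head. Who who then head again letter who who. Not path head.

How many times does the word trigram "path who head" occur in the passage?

Scanning the 35 overlapping trigram windows for "path who head":
  position 1–3: path who head
  position 7–9: path who head
  position 17–19: path who head
  position 24–26: path who head

4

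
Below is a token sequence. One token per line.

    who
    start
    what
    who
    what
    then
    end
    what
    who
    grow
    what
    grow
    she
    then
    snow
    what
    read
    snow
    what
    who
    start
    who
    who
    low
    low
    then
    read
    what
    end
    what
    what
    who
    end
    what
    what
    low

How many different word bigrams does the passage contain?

27

36 tokens → 35 bigram windows in total.
Repeated bigrams (each contributes count−1 duplicates):
  what who: 4
  end what: 3
  snow what: 2
  what what: 2
  who start: 2
8 duplicate windows → 35 − 8 = 27 distinct.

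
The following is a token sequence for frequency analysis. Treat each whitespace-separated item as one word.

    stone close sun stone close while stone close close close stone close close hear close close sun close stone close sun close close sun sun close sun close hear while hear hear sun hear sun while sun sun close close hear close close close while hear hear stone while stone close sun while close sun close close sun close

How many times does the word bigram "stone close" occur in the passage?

6

Scanning the 58 overlapping bigram windows for "stone close":
  position 1–2: stone close
  position 4–5: stone close
  position 7–8: stone close
  position 11–12: stone close
  position 19–20: stone close
  position 50–51: stone close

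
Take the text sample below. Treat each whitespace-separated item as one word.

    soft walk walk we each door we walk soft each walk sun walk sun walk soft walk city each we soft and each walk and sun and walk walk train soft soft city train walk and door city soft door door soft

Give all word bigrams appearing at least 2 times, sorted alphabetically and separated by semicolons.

each walk; soft walk; sun walk; walk and; walk soft; walk sun; walk walk

Bigram counts meeting the condition (at least 2 times):
  each walk: 2
  soft walk: 2
  sun walk: 2
  walk and: 2
  walk soft: 2
  walk sun: 2
  walk walk: 2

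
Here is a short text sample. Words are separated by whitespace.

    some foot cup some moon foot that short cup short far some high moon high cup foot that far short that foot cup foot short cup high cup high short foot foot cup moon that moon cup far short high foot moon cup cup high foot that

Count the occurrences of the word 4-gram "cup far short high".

1

Scanning the 44 overlapping 4-gram windows for "cup far short high":
  position 37–40: cup far short high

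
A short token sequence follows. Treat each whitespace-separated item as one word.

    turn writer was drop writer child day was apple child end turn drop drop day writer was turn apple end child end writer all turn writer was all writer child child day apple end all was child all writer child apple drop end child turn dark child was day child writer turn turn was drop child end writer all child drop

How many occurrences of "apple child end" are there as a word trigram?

Scanning the 59 overlapping trigram windows for "apple child end":
  position 9–11: apple child end

1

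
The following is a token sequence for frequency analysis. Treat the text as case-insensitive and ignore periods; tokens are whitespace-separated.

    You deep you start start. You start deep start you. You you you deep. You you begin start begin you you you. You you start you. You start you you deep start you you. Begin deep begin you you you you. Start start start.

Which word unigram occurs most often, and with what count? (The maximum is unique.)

"you", 24 times

Unigram frequencies (highest first):
  you: 24
  start: 11
  deep: 5
  begin: 4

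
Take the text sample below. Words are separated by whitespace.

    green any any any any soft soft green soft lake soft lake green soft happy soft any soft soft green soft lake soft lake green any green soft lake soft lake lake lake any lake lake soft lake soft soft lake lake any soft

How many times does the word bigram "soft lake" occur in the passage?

Scanning the 43 overlapping bigram windows for "soft lake":
  position 9–10: soft lake
  position 11–12: soft lake
  position 21–22: soft lake
  position 23–24: soft lake
  position 28–29: soft lake
  position 30–31: soft lake
  position 37–38: soft lake
  position 40–41: soft lake

8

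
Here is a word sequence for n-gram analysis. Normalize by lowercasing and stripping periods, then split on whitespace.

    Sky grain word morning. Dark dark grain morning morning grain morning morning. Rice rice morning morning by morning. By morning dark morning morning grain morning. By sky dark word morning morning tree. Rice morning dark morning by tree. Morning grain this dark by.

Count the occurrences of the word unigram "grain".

5

Scanning the 43 tokens for "grain":
  position 2: grain
  position 7: grain
  position 10: grain
  position 24: grain
  position 40: grain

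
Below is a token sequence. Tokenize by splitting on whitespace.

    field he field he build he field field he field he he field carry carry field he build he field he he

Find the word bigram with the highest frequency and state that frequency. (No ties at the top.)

"field he", 6 times

Bigram frequencies (highest first):
  field he: 6
  he field: 5
  he build: 2
  build he: 2
  he he: 2
  field field: 1
  … (3 more, each ≤ 1)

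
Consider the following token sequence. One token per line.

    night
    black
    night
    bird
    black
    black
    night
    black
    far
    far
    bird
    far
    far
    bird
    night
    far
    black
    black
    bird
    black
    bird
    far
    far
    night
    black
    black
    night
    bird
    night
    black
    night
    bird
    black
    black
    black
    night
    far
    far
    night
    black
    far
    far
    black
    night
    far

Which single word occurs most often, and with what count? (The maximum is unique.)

"black", 15 times

Unigram frequencies (highest first):
  black: 15
  far: 12
  night: 11
  bird: 7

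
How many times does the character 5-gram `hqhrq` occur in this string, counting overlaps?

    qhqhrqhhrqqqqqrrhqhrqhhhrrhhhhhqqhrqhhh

Sliding a length-5 window over the 39 characters (35 positions):
  position 2–6: hqhrq
  position 17–21: hqhrq

2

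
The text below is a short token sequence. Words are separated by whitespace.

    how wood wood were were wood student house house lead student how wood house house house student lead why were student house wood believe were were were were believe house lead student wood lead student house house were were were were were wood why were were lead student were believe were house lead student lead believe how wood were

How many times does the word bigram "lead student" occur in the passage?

5

Scanning the 58 overlapping bigram windows for "lead student":
  position 10–11: lead student
  position 31–32: lead student
  position 34–35: lead student
  position 47–48: lead student
  position 53–54: lead student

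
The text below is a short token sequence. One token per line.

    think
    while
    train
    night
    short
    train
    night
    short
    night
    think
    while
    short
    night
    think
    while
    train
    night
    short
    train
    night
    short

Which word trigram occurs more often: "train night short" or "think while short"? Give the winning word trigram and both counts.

"train night short": 4 occurrences
"think while short": 1 occurrence

"train night short" (4 vs 1)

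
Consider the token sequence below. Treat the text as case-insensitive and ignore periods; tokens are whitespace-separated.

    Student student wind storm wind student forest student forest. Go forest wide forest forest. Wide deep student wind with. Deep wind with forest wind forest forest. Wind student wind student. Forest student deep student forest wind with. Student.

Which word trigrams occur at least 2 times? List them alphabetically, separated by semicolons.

Trigram counts meeting the condition (at least 2 times):
  student forest student: 2
  wind student forest: 2

student forest student; wind student forest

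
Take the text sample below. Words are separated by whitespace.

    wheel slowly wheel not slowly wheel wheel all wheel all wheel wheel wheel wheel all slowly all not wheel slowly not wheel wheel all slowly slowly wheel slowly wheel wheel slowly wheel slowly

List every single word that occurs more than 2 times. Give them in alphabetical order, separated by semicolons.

all; not; slowly; wheel

Unigram counts meeting the condition (more than 2 times):
  all: 5
  not: 3
  slowly: 9
  wheel: 16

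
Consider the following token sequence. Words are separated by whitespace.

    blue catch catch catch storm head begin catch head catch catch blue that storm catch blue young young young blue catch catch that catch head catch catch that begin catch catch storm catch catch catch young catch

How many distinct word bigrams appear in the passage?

37 tokens → 36 bigram windows in total.
Repeated bigrams (each contributes count−1 duplicates):
  catch catch: 8
  begin catch: 2
  blue catch: 2
  catch blue: 2
  catch head: 2
  catch storm: 2
  catch that: 2
  head catch: 2
  … (2 more repeated)
16 duplicate windows → 36 − 16 = 20 distinct.

20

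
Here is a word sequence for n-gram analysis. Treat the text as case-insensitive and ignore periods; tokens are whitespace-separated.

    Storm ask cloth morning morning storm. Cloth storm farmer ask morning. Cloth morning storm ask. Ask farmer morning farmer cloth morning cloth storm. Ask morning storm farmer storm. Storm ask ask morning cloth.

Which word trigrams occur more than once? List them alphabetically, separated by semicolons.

Trigram counts meeting the condition (more than once):
  ask morning cloth: 2
  storm ask ask: 2

ask morning cloth; storm ask ask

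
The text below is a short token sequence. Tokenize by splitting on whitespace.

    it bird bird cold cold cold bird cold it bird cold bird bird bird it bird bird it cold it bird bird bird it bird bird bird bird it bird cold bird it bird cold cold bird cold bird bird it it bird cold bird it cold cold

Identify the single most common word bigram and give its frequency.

"bird bird", 10 times

Bigram frequencies (highest first):
  bird bird: 10
  it bird: 8
  bird cold: 7
  bird it: 7
  cold bird: 6
  cold cold: 4
  … (3 more, each ≤ 2)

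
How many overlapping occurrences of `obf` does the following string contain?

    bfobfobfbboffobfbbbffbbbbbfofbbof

3

Sliding a length-3 window over the 33 characters (31 positions):
  position 3–5: obf
  position 6–8: obf
  position 14–16: obf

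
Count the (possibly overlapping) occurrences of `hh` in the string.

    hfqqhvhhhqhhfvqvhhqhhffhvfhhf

6

Sliding a length-2 window over the 29 characters (28 positions):
  position 7–8: hh
  position 8–9: hh
  position 11–12: hh
  position 17–18: hh
  position 20–21: hh
  position 27–28: hh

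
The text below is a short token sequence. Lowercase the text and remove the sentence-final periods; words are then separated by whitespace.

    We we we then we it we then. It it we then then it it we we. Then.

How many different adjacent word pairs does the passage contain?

18 tokens → 17 bigram windows in total.
Repeated bigrams (each contributes count−1 duplicates):
  we then: 4
  it we: 3
  we we: 3
  it it: 2
  then it: 2
9 duplicate windows → 17 − 9 = 8 distinct.

8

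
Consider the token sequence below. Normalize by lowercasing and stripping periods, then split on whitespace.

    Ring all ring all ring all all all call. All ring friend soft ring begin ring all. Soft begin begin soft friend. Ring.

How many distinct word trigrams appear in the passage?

19

23 tokens → 21 trigram windows in total.
Repeated trigrams (each contributes count−1 duplicates):
  all ring all: 2
  ring all ring: 2
2 duplicate windows → 21 − 2 = 19 distinct.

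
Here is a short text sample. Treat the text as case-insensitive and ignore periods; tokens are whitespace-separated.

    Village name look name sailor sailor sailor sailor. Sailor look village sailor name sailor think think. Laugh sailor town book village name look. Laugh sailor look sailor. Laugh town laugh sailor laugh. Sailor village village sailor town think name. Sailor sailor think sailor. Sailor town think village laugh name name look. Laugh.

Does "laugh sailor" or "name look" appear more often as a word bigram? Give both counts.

"laugh sailor" (4 vs 3)

"laugh sailor": 4 occurrences
"name look": 3 occurrences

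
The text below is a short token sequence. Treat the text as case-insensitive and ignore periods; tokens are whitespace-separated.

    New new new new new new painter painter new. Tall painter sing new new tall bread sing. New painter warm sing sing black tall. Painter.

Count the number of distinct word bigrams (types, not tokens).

15

25 tokens → 24 bigram windows in total.
Repeated bigrams (each contributes count−1 duplicates):
  new new: 6
  new painter: 2
  new tall: 2
  sing new: 2
  tall painter: 2
9 duplicate windows → 24 − 9 = 15 distinct.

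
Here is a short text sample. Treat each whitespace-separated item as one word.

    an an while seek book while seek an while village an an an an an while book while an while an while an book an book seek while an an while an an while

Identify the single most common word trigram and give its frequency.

"an an while", 4 times

Trigram frequencies (highest first):
  an an while: 4
  an an an: 3
  an while an: 3
  while an while: 2
  while an an: 2
  an while seek: 1
  … (17 more, each ≤ 1)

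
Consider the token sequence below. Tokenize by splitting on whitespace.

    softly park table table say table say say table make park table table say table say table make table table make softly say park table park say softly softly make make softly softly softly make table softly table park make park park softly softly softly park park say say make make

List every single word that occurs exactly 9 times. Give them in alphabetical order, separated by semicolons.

Unigram counts meeting the condition (exactly 9 times):
  make: 9
  park: 9
  say: 9

make; park; say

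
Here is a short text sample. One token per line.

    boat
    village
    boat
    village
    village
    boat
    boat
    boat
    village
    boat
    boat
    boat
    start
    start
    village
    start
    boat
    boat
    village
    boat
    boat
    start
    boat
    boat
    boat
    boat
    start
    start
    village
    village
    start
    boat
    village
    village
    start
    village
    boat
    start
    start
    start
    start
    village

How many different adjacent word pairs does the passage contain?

9

42 tokens → 41 bigram windows in total.
Repeated bigrams (each contributes count−1 duplicates):
  boat boat: 9
  boat village: 5
  start start: 5
  village boat: 5
  boat start: 4
  start village: 4
  start boat: 3
  village start: 3
  … (1 more repeated)
32 duplicate windows → 41 − 32 = 9 distinct.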